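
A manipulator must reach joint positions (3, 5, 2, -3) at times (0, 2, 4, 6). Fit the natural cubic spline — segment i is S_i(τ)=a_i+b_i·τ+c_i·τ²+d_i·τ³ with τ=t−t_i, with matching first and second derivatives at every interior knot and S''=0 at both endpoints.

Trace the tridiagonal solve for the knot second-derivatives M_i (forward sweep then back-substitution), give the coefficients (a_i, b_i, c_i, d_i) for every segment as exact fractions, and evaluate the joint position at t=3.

Δ: Δ0=1, Δ1=-3/2, Δ2=-5/2
row 1: diag=8, rhs=-15; c'=1/4, d'=-15/8
row 2: denom=8−2·1/4=15/2; d'=(-6−2·-15/8)/(15/2)=-3/10
back: M2=-3/10
back: M1=-15/8−1/4·-3/10=-9/5
M: M0=0, M1=-9/5, M2=-3/10, M3=0
seg 0: a=3, c=M0/2=0, d=(M1−M0)/(6·2)=-3/20, b=Δ0−h0·(2M0+M1)/6=8/5
seg 1: a=5, c=M1/2=-9/10, d=(M2−M1)/(6·2)=1/8, b=Δ1−h1·(2M1+M2)/6=-1/5
seg 2: a=2, c=M2/2=-3/20, d=(M3−M2)/(6·2)=1/40, b=Δ2−h2·(2M2+M3)/6=-23/10
t_q=3 → seg 1, τ=1; S=5+-1/5·τ+-9/10·τ²+1/8·τ³=161/40

  seg 0: a=3 b=8/5 c=0 d=-3/20
  seg 1: a=5 b=-1/5 c=-9/10 d=1/8
  seg 2: a=2 b=-23/10 c=-3/20 d=1/40
S(3) = 161/40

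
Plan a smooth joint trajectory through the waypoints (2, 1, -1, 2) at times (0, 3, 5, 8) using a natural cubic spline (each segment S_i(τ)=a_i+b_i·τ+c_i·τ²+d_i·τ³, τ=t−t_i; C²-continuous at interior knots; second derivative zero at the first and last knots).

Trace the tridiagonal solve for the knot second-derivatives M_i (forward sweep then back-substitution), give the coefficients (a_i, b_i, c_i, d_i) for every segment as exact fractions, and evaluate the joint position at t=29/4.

  seg 0: a=2 b=0 c=0 d=-1/27
  seg 1: a=1 b=-1 c=-1/3 d=1/6
  seg 2: a=-1 b=-1/3 c=2/3 d=-2/27
S(29/4) = 25/32

Δ: Δ0=-1/3, Δ1=-1, Δ2=1
row 1: diag=10, rhs=-4; c'=1/5, d'=-2/5
row 2: denom=10−2·1/5=48/5; d'=(12−2·-2/5)/(48/5)=4/3
back: M2=4/3
back: M1=-2/5−1/5·4/3=-2/3
M: M0=0, M1=-2/3, M2=4/3, M3=0
seg 0: a=2, c=M0/2=0, d=(M1−M0)/(6·3)=-1/27, b=Δ0−h0·(2M0+M1)/6=0
seg 1: a=1, c=M1/2=-1/3, d=(M2−M1)/(6·2)=1/6, b=Δ1−h1·(2M1+M2)/6=-1
seg 2: a=-1, c=M2/2=2/3, d=(M3−M2)/(6·3)=-2/27, b=Δ2−h2·(2M2+M3)/6=-1/3
t_q=29/4 → seg 2, τ=9/4; S=-1+-1/3·τ+2/3·τ²+-2/27·τ³=25/32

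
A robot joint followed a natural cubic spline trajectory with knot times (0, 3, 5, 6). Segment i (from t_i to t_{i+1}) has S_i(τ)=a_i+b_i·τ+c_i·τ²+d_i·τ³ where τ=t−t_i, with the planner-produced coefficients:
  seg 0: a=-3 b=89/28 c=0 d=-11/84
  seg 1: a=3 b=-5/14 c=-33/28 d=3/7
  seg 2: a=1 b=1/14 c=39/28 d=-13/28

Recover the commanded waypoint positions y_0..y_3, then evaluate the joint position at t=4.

y_0=-3 y_1=3 y_2=1 y_3=2
S(4) = 53/28

y_0 = S_0(0) = a_0 = -3
y_1 = S_1(0) = a_1 = 3
y_2 = S_2(0) = a_2 = 1
y_3 = S_2(1) = 2
t_q=4 is in segment 1 (τ=1); S_1(τ)=53/28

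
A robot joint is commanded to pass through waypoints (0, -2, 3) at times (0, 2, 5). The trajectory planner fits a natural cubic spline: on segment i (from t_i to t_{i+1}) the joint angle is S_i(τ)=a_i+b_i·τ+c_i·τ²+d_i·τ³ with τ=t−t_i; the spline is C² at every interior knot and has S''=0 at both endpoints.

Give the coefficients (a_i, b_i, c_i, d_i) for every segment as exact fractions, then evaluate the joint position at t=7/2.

Δ: Δ0=-1, Δ1=5/3
row 1: diag=10, rhs=16; c'=3/10, d'=8/5
back: M1=8/5
M: M0=0, M1=8/5, M2=0
seg 0: a=0, c=M0/2=0, d=(M1−M0)/(6·2)=2/15, b=Δ0−h0·(2M0+M1)/6=-23/15
seg 1: a=-2, c=M1/2=4/5, d=(M2−M1)/(6·3)=-4/45, b=Δ1−h1·(2M1+M2)/6=1/15
t_q=7/2 → seg 1, τ=3/2; S=-2+1/15·τ+4/5·τ²+-4/45·τ³=-2/5

  seg 0: a=0 b=-23/15 c=0 d=2/15
  seg 1: a=-2 b=1/15 c=4/5 d=-4/45
S(7/2) = -2/5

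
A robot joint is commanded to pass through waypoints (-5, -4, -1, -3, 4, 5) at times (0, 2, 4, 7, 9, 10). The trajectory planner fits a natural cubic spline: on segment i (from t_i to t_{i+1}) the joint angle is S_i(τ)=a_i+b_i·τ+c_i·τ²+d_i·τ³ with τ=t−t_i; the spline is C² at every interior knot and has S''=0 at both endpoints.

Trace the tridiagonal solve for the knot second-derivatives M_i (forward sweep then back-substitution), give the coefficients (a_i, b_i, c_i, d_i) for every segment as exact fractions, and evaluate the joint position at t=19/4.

  seg 0: a=-5 b=41/2868 c=0 d=1393/11472
  seg 1: a=-4 b=1055/717 c=1393/1912 d=-4097/11472
  seg 2: a=-1 b=287/2868 c=-338/239 d=3323/8604
  seg 3: a=-3 b=2929/1434 c=1971/956 d=-3823/5736
  seg 4: a=4 b=1643/717 c=-463/239 d=463/717
S(19/4) = -95295/61184

Δ: Δ0=1/2, Δ1=3/2, Δ2=-2/3, Δ3=7/2, Δ4=1
row 1: diag=8, rhs=6; c'=1/4, d'=3/4
row 2: denom=10−2·1/4=19/2; d'=(-13−2·3/4)/(19/2)=-29/19
row 3: denom=10−3·6/19=172/19; d'=(25−3·-29/19)/(172/19)=281/86
row 4: denom=6−2·19/86=239/43; d'=(-15−2·281/86)/(239/43)=-926/239
back: M4=-926/239
back: M3=281/86−19/86·-926/239=1971/478
back: M2=-29/19−6/19·1971/478=-676/239
back: M1=3/4−1/4·-676/239=1393/956
M: M0=0, M1=1393/956, M2=-676/239, M3=1971/478, M4=-926/239, M5=0
seg 0: a=-5, c=M0/2=0, d=(M1−M0)/(6·2)=1393/11472, b=Δ0−h0·(2M0+M1)/6=41/2868
seg 1: a=-4, c=M1/2=1393/1912, d=(M2−M1)/(6·2)=-4097/11472, b=Δ1−h1·(2M1+M2)/6=1055/717
seg 2: a=-1, c=M2/2=-338/239, d=(M3−M2)/(6·3)=3323/8604, b=Δ2−h2·(2M2+M3)/6=287/2868
seg 3: a=-3, c=M3/2=1971/956, d=(M4−M3)/(6·2)=-3823/5736, b=Δ3−h3·(2M3+M4)/6=2929/1434
seg 4: a=4, c=M4/2=-463/239, d=(M5−M4)/(6·1)=463/717, b=Δ4−h4·(2M4+M5)/6=1643/717
t_q=19/4 → seg 2, τ=3/4; S=-1+287/2868·τ+-338/239·τ²+3323/8604·τ³=-95295/61184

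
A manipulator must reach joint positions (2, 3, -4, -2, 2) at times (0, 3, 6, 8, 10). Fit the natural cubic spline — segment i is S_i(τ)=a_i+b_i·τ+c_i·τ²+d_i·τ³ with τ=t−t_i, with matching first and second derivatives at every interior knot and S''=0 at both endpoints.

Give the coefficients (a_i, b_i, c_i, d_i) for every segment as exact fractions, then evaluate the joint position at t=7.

  seg 0: a=2 b=37/28 c=0 d=-83/756
  seg 1: a=3 b=-23/14 c=-83/84 d=191/756
  seg 2: a=-4 b=-3/4 c=9/7 d=-23/112
  seg 3: a=-2 b=27/14 c=3/56 d=-1/112
S(7) = -411/112

Δ: Δ0=1/3, Δ1=-7/3, Δ2=1, Δ3=2
row 1: diag=12, rhs=-16; c'=1/4, d'=-4/3
row 2: denom=10−3·1/4=37/4; d'=(20−3·-4/3)/(37/4)=96/37
row 3: denom=8−2·8/37=280/37; d'=(6−2·96/37)/(280/37)=3/28
back: M3=3/28
back: M2=96/37−8/37·3/28=18/7
back: M1=-4/3−1/4·18/7=-83/42
M: M0=0, M1=-83/42, M2=18/7, M3=3/28, M4=0
seg 0: a=2, c=M0/2=0, d=(M1−M0)/(6·3)=-83/756, b=Δ0−h0·(2M0+M1)/6=37/28
seg 1: a=3, c=M1/2=-83/84, d=(M2−M1)/(6·3)=191/756, b=Δ1−h1·(2M1+M2)/6=-23/14
seg 2: a=-4, c=M2/2=9/7, d=(M3−M2)/(6·2)=-23/112, b=Δ2−h2·(2M2+M3)/6=-3/4
seg 3: a=-2, c=M3/2=3/56, d=(M4−M3)/(6·2)=-1/112, b=Δ3−h3·(2M3+M4)/6=27/14
t_q=7 → seg 2, τ=1; S=-4+-3/4·τ+9/7·τ²+-23/112·τ³=-411/112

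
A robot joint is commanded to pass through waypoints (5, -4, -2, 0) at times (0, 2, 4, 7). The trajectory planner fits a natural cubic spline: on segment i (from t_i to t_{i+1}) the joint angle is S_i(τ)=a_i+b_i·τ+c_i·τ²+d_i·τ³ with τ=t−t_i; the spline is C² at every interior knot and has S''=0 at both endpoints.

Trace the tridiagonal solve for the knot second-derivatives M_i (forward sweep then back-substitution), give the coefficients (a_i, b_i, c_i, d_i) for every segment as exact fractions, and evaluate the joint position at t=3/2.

  seg 0: a=5 b=-340/57 c=0 d=167/456
  seg 1: a=-4 b=-179/114 c=167/76 d=-26/57
  seg 2: a=-2 b=199/114 c=-41/76 d=41/684
S(3/2) = -3297/1216

Δ: Δ0=-9/2, Δ1=1, Δ2=2/3
row 1: diag=8, rhs=33; c'=1/4, d'=33/8
row 2: denom=10−2·1/4=19/2; d'=(-2−2·33/8)/(19/2)=-41/38
back: M2=-41/38
back: M1=33/8−1/4·-41/38=167/38
M: M0=0, M1=167/38, M2=-41/38, M3=0
seg 0: a=5, c=M0/2=0, d=(M1−M0)/(6·2)=167/456, b=Δ0−h0·(2M0+M1)/6=-340/57
seg 1: a=-4, c=M1/2=167/76, d=(M2−M1)/(6·2)=-26/57, b=Δ1−h1·(2M1+M2)/6=-179/114
seg 2: a=-2, c=M2/2=-41/76, d=(M3−M2)/(6·3)=41/684, b=Δ2−h2·(2M2+M3)/6=199/114
t_q=3/2 → seg 0, τ=3/2; S=5+-340/57·τ+0·τ²+167/456·τ³=-3297/1216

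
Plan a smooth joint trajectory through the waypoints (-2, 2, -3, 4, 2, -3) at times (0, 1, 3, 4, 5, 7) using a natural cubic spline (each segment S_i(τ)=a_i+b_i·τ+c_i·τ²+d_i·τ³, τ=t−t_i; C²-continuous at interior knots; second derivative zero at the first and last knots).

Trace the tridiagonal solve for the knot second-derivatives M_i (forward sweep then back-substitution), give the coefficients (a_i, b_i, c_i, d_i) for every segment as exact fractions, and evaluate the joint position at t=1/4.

  seg 0: a=-2 b=2101/350 c=0 d=-701/350
  seg 1: a=2 b=-1/175 c=-2103/350 d=3333/1400
  seg 2: a=-3 b=317/70 c=5793/700 d=-4063/700
  seg 3: a=4 b=2567/700 c=-1599/175 d=347/100
  seg 4: a=2 b=-1469/350 c=891/700 d=-297/1400
S(1/4) = -2377/4480

Δ: Δ0=4, Δ1=-5/2, Δ2=7, Δ3=-2, Δ4=-5/2
row 1: diag=6, rhs=-39; c'=1/3, d'=-13/2
row 2: denom=6−2·1/3=16/3; d'=(57−2·-13/2)/(16/3)=105/8
row 3: denom=4−1·3/16=61/16; d'=(-54−1·105/8)/(61/16)=-1074/61
row 4: denom=6−1·16/61=350/61; d'=(-3−1·-1074/61)/(350/61)=891/350
back: M4=891/350
back: M3=-1074/61−16/61·891/350=-3198/175
back: M2=105/8−3/16·-3198/175=5793/350
back: M1=-13/2−1/3·5793/350=-2103/175
M: M0=0, M1=-2103/175, M2=5793/350, M3=-3198/175, M4=891/350, M5=0
seg 0: a=-2, c=M0/2=0, d=(M1−M0)/(6·1)=-701/350, b=Δ0−h0·(2M0+M1)/6=2101/350
seg 1: a=2, c=M1/2=-2103/350, d=(M2−M1)/(6·2)=3333/1400, b=Δ1−h1·(2M1+M2)/6=-1/175
seg 2: a=-3, c=M2/2=5793/700, d=(M3−M2)/(6·1)=-4063/700, b=Δ2−h2·(2M2+M3)/6=317/70
seg 3: a=4, c=M3/2=-1599/175, d=(M4−M3)/(6·1)=347/100, b=Δ3−h3·(2M3+M4)/6=2567/700
seg 4: a=2, c=M4/2=891/700, d=(M5−M4)/(6·2)=-297/1400, b=Δ4−h4·(2M4+M5)/6=-1469/350
t_q=1/4 → seg 0, τ=1/4; S=-2+2101/350·τ+0·τ²+-701/350·τ³=-2377/4480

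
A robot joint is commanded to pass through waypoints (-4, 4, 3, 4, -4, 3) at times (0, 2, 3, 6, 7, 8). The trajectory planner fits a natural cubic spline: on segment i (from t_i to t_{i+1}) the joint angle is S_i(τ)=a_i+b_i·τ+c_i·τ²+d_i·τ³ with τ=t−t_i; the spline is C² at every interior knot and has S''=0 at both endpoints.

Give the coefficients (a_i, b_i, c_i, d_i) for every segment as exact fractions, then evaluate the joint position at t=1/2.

  seg 0: a=-4 b=22370/3723 c=0 d=-3739/7446
  seg 1: a=4 b=-64/3723 c=-3739/1241 d=7558/3723
  seg 2: a=3 b=176/3723 c=3819/1241 d=-11102/11169
  seg 3: a=4 b=-31000/3723 c=-7283/1241 d=23065/3723
  seg 4: a=-4 b=-5503/3723 c=15782/1241 d=-15782/3723
S(1/2) = -21017/19856

Δ: Δ0=4, Δ1=-1, Δ2=1/3, Δ3=-8, Δ4=7
row 1: diag=6, rhs=-30; c'=1/6, d'=-5
row 2: denom=8−1·1/6=47/6; d'=(8−1·-5)/(47/6)=78/47
row 3: denom=8−3·18/47=322/47; d'=(-50−3·78/47)/(322/47)=-1292/161
row 4: denom=4−1·47/322=1241/322; d'=(90−1·-1292/161)/(1241/322)=31564/1241
back: M4=31564/1241
back: M3=-1292/161−47/322·31564/1241=-14566/1241
back: M2=78/47−18/47·-14566/1241=7638/1241
back: M1=-5−1/6·7638/1241=-7478/1241
M: M0=0, M1=-7478/1241, M2=7638/1241, M3=-14566/1241, M4=31564/1241, M5=0
seg 0: a=-4, c=M0/2=0, d=(M1−M0)/(6·2)=-3739/7446, b=Δ0−h0·(2M0+M1)/6=22370/3723
seg 1: a=4, c=M1/2=-3739/1241, d=(M2−M1)/(6·1)=7558/3723, b=Δ1−h1·(2M1+M2)/6=-64/3723
seg 2: a=3, c=M2/2=3819/1241, d=(M3−M2)/(6·3)=-11102/11169, b=Δ2−h2·(2M2+M3)/6=176/3723
seg 3: a=4, c=M3/2=-7283/1241, d=(M4−M3)/(6·1)=23065/3723, b=Δ3−h3·(2M3+M4)/6=-31000/3723
seg 4: a=-4, c=M4/2=15782/1241, d=(M5−M4)/(6·1)=-15782/3723, b=Δ4−h4·(2M4+M5)/6=-5503/3723
t_q=1/2 → seg 0, τ=1/2; S=-4+22370/3723·τ+0·τ²+-3739/7446·τ³=-21017/19856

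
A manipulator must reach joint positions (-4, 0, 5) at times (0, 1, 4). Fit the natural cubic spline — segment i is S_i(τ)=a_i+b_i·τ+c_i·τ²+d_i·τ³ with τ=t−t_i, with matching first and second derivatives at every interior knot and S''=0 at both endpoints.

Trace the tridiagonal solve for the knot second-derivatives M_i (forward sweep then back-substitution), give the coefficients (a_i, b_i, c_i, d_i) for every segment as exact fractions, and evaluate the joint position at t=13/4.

Δ: Δ0=4, Δ1=5/3
row 1: diag=8, rhs=-14; c'=3/8, d'=-7/4
back: M1=-7/4
M: M0=0, M1=-7/4, M2=0
seg 0: a=-4, c=M0/2=0, d=(M1−M0)/(6·1)=-7/24, b=Δ0−h0·(2M0+M1)/6=103/24
seg 1: a=0, c=M1/2=-7/8, d=(M2−M1)/(6·3)=7/72, b=Δ1−h1·(2M1+M2)/6=41/12
t_q=13/4 → seg 1, τ=9/4; S=0+41/12·τ+-7/8·τ²+7/72·τ³=2235/512

  seg 0: a=-4 b=103/24 c=0 d=-7/24
  seg 1: a=0 b=41/12 c=-7/8 d=7/72
S(13/4) = 2235/512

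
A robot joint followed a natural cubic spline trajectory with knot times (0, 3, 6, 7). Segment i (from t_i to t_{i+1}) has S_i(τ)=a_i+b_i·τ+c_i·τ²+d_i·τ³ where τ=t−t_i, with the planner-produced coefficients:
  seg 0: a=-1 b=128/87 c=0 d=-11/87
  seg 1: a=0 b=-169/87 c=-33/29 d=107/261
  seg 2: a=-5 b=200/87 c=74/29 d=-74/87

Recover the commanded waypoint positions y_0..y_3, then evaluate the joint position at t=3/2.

y_0 = S_0(0) = a_0 = -1
y_1 = S_1(0) = a_1 = 0
y_2 = S_2(0) = a_2 = -5
y_3 = S_2(1) = -1
t_q=3/2 is in segment 0 (τ=3/2); S_0(τ)=181/232

y_0=-1 y_1=0 y_2=-5 y_3=-1
S(3/2) = 181/232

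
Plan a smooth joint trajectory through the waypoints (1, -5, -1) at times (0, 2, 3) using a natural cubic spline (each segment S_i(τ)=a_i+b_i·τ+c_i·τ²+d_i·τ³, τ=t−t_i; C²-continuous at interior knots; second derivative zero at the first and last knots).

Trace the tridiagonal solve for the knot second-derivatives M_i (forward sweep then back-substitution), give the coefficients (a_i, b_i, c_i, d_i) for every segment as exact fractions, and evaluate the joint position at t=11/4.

  seg 0: a=1 b=-16/3 c=0 d=7/12
  seg 1: a=-5 b=5/3 c=7/2 d=-7/6
S(11/4) = -291/128

Δ: Δ0=-3, Δ1=4
row 1: diag=6, rhs=42; c'=1/6, d'=7
back: M1=7
M: M0=0, M1=7, M2=0
seg 0: a=1, c=M0/2=0, d=(M1−M0)/(6·2)=7/12, b=Δ0−h0·(2M0+M1)/6=-16/3
seg 1: a=-5, c=M1/2=7/2, d=(M2−M1)/(6·1)=-7/6, b=Δ1−h1·(2M1+M2)/6=5/3
t_q=11/4 → seg 1, τ=3/4; S=-5+5/3·τ+7/2·τ²+-7/6·τ³=-291/128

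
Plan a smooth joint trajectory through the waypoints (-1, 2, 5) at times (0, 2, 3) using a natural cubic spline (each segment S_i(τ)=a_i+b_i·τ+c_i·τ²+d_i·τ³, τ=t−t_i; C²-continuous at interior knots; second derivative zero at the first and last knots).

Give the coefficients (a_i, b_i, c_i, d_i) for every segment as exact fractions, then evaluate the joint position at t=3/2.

Δ: Δ0=3/2, Δ1=3
row 1: diag=6, rhs=9; c'=1/6, d'=3/2
back: M1=3/2
M: M0=0, M1=3/2, M2=0
seg 0: a=-1, c=M0/2=0, d=(M1−M0)/(6·2)=1/8, b=Δ0−h0·(2M0+M1)/6=1
seg 1: a=2, c=M1/2=3/4, d=(M2−M1)/(6·1)=-1/4, b=Δ1−h1·(2M1+M2)/6=5/2
t_q=3/2 → seg 0, τ=3/2; S=-1+1·τ+0·τ²+1/8·τ³=59/64

  seg 0: a=-1 b=1 c=0 d=1/8
  seg 1: a=2 b=5/2 c=3/4 d=-1/4
S(3/2) = 59/64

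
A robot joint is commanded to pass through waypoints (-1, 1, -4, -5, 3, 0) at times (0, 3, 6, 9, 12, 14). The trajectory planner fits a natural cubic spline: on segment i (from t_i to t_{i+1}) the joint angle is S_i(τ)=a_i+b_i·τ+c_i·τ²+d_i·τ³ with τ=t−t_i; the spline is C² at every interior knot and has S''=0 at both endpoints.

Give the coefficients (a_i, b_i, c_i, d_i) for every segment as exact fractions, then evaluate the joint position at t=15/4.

Δ: Δ0=2/3, Δ1=-5/3, Δ2=-1/3, Δ3=8/3, Δ4=-3/2
row 1: diag=12, rhs=-14; c'=1/4, d'=-7/6
row 2: denom=12−3·1/4=45/4; d'=(8−3·-7/6)/(45/4)=46/45
row 3: denom=12−3·4/15=56/5; d'=(18−3·46/45)/(56/5)=4/3
row 4: denom=10−3·15/56=515/56; d'=(-25−3·4/3)/(515/56)=-1624/515
back: M4=-1624/515
back: M3=4/3−15/56·-1624/515=673/309
back: M2=46/45−4/15·673/309=682/1545
back: M1=-7/6−1/4·682/1545=-1973/1545
M: M0=0, M1=-1973/1545, M2=682/1545, M3=673/309, M4=-1624/515, M5=0
seg 0: a=-1, c=M0/2=0, d=(M1−M0)/(6·3)=-1973/27810, b=Δ0−h0·(2M0+M1)/6=4033/3090
seg 1: a=1, c=M1/2=-1973/3090, d=(M2−M1)/(6·3)=59/618, b=Δ1−h1·(2M1+M2)/6=-943/1545
seg 2: a=-4, c=M2/2=341/1545, d=(M3−M2)/(6·3)=2683/27810, b=Δ2−h2·(2M2+M3)/6=-5759/3090
seg 3: a=-5, c=M3/2=673/618, d=(M4−M3)/(6·3)=-8237/27810, b=Δ3−h3·(2M3+M4)/6=3191/1545
seg 4: a=3, c=M4/2=-812/515, d=(M5−M4)/(6·2)=406/1545, b=Δ4−h4·(2M4+M5)/6=1861/3090
t_q=15/4 → seg 1, τ=3/4; S=1+-943/1545·τ+-1973/3090·τ²+59/618·τ³=14723/65920

  seg 0: a=-1 b=4033/3090 c=0 d=-1973/27810
  seg 1: a=1 b=-943/1545 c=-1973/3090 d=59/618
  seg 2: a=-4 b=-5759/3090 c=341/1545 d=2683/27810
  seg 3: a=-5 b=3191/1545 c=673/618 d=-8237/27810
  seg 4: a=3 b=1861/3090 c=-812/515 d=406/1545
S(15/4) = 14723/65920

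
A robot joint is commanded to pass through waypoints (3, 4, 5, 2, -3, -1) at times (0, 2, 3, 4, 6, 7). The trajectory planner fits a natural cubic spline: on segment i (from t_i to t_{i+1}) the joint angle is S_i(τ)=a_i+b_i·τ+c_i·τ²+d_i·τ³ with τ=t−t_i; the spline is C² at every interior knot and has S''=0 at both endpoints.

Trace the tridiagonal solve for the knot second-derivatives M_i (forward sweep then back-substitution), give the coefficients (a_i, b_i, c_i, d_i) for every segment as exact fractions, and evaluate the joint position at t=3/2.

Δ: Δ0=1/2, Δ1=1, Δ2=-3, Δ3=-5/2, Δ4=2
row 1: diag=6, rhs=3; c'=1/6, d'=1/2
row 2: denom=4−1·1/6=23/6; d'=(-24−1·1/2)/(23/6)=-147/23
row 3: denom=6−1·6/23=132/23; d'=(3−1·-147/23)/(132/23)=18/11
row 4: denom=6−2·23/66=175/33; d'=(27−2·18/11)/(175/33)=783/175
back: M4=783/175
back: M3=18/11−23/66·783/175=27/350
back: M2=-147/23−6/23·27/350=-1122/175
back: M1=1/2−1/6·-1122/175=549/350
M: M0=0, M1=549/350, M2=-1122/175, M3=27/350, M4=783/175, M5=0
seg 0: a=3, c=M0/2=0, d=(M1−M0)/(6·2)=183/1400, b=Δ0−h0·(2M0+M1)/6=-4/175
seg 1: a=4, c=M1/2=549/700, d=(M2−M1)/(6·1)=-133/100, b=Δ1−h1·(2M1+M2)/6=541/350
seg 2: a=5, c=M2/2=-561/175, d=(M3−M2)/(6·1)=757/700, b=Δ2−h2·(2M2+M3)/6=-613/700
seg 3: a=2, c=M3/2=27/700, d=(M4−M3)/(6·2)=513/1400, b=Δ3−h3·(2M3+M4)/6=-283/70
seg 4: a=-3, c=M4/2=783/350, d=(M5−M4)/(6·1)=-261/350, b=Δ4−h4·(2M4+M5)/6=89/175
t_q=3/2 → seg 0, τ=3/2; S=3+-4/175·τ+0·τ²+183/1400·τ³=5451/1600

  seg 0: a=3 b=-4/175 c=0 d=183/1400
  seg 1: a=4 b=541/350 c=549/700 d=-133/100
  seg 2: a=5 b=-613/700 c=-561/175 d=757/700
  seg 3: a=2 b=-283/70 c=27/700 d=513/1400
  seg 4: a=-3 b=89/175 c=783/350 d=-261/350
S(3/2) = 5451/1600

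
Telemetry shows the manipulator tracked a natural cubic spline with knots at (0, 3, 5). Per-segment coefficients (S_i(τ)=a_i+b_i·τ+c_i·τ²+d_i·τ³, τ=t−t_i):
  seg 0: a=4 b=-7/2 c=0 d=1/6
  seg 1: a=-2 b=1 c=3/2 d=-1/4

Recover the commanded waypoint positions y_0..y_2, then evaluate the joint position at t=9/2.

y_0=4 y_1=-2 y_2=4
S(9/2) = 65/32

y_0 = S_0(0) = a_0 = 4
y_1 = S_1(0) = a_1 = -2
y_2 = S_1(2) = 4
t_q=9/2 is in segment 1 (τ=3/2); S_1(τ)=65/32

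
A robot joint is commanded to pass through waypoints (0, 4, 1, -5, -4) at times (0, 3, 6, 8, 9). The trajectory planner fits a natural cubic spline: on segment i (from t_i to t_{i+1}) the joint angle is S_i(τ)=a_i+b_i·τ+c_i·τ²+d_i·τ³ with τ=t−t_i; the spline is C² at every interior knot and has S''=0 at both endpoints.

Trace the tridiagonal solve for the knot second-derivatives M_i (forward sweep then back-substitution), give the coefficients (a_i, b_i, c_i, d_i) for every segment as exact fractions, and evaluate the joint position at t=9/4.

  seg 0: a=0 b=518/309 c=0 d=-106/2781
  seg 1: a=4 b=200/309 c=-106/309 d=-191/2781
  seg 2: a=1 b=-1009/309 c=-99/103 d=169/309
  seg 3: a=-5 b=-169/309 c=239/103 d=-239/309
S(9/4) = 11001/3296

Δ: Δ0=4/3, Δ1=-1, Δ2=-3, Δ3=1
row 1: diag=12, rhs=-14; c'=1/4, d'=-7/6
row 2: denom=10−3·1/4=37/4; d'=(-12−3·-7/6)/(37/4)=-34/37
row 3: denom=6−2·8/37=206/37; d'=(24−2·-34/37)/(206/37)=478/103
back: M3=478/103
back: M2=-34/37−8/37·478/103=-198/103
back: M1=-7/6−1/4·-198/103=-212/309
M: M0=0, M1=-212/309, M2=-198/103, M3=478/103, M4=0
seg 0: a=0, c=M0/2=0, d=(M1−M0)/(6·3)=-106/2781, b=Δ0−h0·(2M0+M1)/6=518/309
seg 1: a=4, c=M1/2=-106/309, d=(M2−M1)/(6·3)=-191/2781, b=Δ1−h1·(2M1+M2)/6=200/309
seg 2: a=1, c=M2/2=-99/103, d=(M3−M2)/(6·2)=169/309, b=Δ2−h2·(2M2+M3)/6=-1009/309
seg 3: a=-5, c=M3/2=239/103, d=(M4−M3)/(6·1)=-239/309, b=Δ3−h3·(2M3+M4)/6=-169/309
t_q=9/4 → seg 0, τ=9/4; S=0+518/309·τ+0·τ²+-106/2781·τ³=11001/3296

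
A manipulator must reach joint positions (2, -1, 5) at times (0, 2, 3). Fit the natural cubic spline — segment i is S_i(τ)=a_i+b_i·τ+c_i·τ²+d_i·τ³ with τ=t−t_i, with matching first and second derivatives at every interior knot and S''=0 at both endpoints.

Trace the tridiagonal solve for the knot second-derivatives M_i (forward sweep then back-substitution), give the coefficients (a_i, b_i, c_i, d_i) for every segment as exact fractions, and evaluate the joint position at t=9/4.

Δ: Δ0=-3/2, Δ1=6
row 1: diag=6, rhs=45; c'=1/6, d'=15/2
back: M1=15/2
M: M0=0, M1=15/2, M2=0
seg 0: a=2, c=M0/2=0, d=(M1−M0)/(6·2)=5/8, b=Δ0−h0·(2M0+M1)/6=-4
seg 1: a=-1, c=M1/2=15/4, d=(M2−M1)/(6·1)=-5/4, b=Δ1−h1·(2M1+M2)/6=7/2
t_q=9/4 → seg 1, τ=1/4; S=-1+7/2·τ+15/4·τ²+-5/4·τ³=23/256

  seg 0: a=2 b=-4 c=0 d=5/8
  seg 1: a=-1 b=7/2 c=15/4 d=-5/4
S(9/4) = 23/256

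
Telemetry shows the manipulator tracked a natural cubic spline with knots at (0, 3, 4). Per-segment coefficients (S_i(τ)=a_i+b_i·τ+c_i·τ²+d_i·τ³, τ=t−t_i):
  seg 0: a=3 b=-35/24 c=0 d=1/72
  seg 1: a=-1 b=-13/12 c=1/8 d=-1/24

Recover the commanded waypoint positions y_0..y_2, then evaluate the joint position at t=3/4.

y_0 = S_0(0) = a_0 = 3
y_1 = S_1(0) = a_1 = -1
y_2 = S_1(1) = -2
t_q=3/4 is in segment 0 (τ=3/4); S_0(τ)=979/512

y_0=3 y_1=-1 y_2=-2
S(3/4) = 979/512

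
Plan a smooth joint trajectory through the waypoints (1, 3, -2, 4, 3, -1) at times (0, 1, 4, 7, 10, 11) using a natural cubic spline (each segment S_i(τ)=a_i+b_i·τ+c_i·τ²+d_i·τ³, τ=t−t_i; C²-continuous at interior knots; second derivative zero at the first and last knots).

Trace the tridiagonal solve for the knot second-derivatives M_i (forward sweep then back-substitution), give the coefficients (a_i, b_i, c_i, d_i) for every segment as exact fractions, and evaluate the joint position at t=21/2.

  seg 0: a=1 b=688/259 c=0 d=-170/259
  seg 1: a=3 b=178/259 c=-510/259 d=2761/6993
  seg 2: a=-2 b=-121/259 c=1231/777 d=-16/63
  seg 3: a=4 b=565/259 c=-545/777 d=-319/6993
  seg 4: a=3 b=-844/259 c=-288/259 d=96/259
S(21/2) = 295/259

Δ: Δ0=2, Δ1=-5/3, Δ2=2, Δ3=-1/3, Δ4=-4
row 1: diag=8, rhs=-22; c'=3/8, d'=-11/4
row 2: denom=12−3·3/8=87/8; d'=(22−3·-11/4)/(87/8)=242/87
row 3: denom=12−3·8/29=324/29; d'=(-14−3·242/87)/(324/29)=-2
row 4: denom=8−3·29/108=259/36; d'=(-22−3·-2)/(259/36)=-576/259
back: M4=-576/259
back: M3=-2−29/108·-576/259=-1090/777
back: M2=242/87−8/29·-1090/777=2462/777
back: M1=-11/4−3/8·2462/777=-1020/259
M: M0=0, M1=-1020/259, M2=2462/777, M3=-1090/777, M4=-576/259, M5=0
seg 0: a=1, c=M0/2=0, d=(M1−M0)/(6·1)=-170/259, b=Δ0−h0·(2M0+M1)/6=688/259
seg 1: a=3, c=M1/2=-510/259, d=(M2−M1)/(6·3)=2761/6993, b=Δ1−h1·(2M1+M2)/6=178/259
seg 2: a=-2, c=M2/2=1231/777, d=(M3−M2)/(6·3)=-16/63, b=Δ2−h2·(2M2+M3)/6=-121/259
seg 3: a=4, c=M3/2=-545/777, d=(M4−M3)/(6·3)=-319/6993, b=Δ3−h3·(2M3+M4)/6=565/259
seg 4: a=3, c=M4/2=-288/259, d=(M5−M4)/(6·1)=96/259, b=Δ4−h4·(2M4+M5)/6=-844/259
t_q=21/2 → seg 4, τ=1/2; S=3+-844/259·τ+-288/259·τ²+96/259·τ³=295/259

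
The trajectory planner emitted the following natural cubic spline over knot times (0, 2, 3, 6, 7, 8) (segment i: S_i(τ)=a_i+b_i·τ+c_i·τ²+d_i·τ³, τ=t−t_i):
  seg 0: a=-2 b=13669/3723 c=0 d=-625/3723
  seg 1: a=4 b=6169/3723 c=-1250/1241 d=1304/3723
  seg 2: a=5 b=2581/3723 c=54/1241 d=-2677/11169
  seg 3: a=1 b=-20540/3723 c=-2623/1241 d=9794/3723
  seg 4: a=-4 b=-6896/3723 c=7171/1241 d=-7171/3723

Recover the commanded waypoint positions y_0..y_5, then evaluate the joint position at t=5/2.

y_0 = S_0(0) = a_0 = -2
y_1 = S_1(0) = a_1 = 4
y_2 = S_2(0) = a_2 = 5
y_3 = S_3(0) = a_3 = 1
y_4 = S_4(0) = a_4 = -4
y_5 = S_4(1) = -2
t_q=5/2 is in segment 1 (τ=1/2); S_1(τ)=5734/1241

y_0=-2 y_1=4 y_2=5 y_3=1 y_4=-4 y_5=-2
S(5/2) = 5734/1241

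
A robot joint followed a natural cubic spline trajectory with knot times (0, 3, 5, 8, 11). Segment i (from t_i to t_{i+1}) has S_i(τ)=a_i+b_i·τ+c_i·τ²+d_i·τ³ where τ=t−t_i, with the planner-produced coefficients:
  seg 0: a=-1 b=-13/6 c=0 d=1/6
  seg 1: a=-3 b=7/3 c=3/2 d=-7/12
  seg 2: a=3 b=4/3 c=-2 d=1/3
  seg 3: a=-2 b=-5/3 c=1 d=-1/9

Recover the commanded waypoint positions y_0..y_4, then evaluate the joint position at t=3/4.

y_0 = S_0(0) = a_0 = -1
y_1 = S_1(0) = a_1 = -3
y_2 = S_2(0) = a_2 = 3
y_3 = S_3(0) = a_3 = -2
y_4 = S_3(3) = -1
t_q=3/4 is in segment 0 (τ=3/4); S_0(τ)=-327/128

y_0=-1 y_1=-3 y_2=3 y_3=-2 y_4=-1
S(3/4) = -327/128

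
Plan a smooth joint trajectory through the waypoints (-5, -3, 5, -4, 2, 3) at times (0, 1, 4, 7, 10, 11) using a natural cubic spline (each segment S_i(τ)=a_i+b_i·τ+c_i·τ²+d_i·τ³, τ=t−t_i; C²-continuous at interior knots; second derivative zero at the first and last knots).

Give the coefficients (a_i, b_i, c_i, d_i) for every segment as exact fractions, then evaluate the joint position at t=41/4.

Δ: Δ0=2, Δ1=8/3, Δ2=-3, Δ3=2, Δ4=1
row 1: diag=8, rhs=4; c'=3/8, d'=1/2
row 2: denom=12−3·3/8=87/8; d'=(-34−3·1/2)/(87/8)=-284/87
row 3: denom=12−3·8/29=324/29; d'=(30−3·-284/87)/(324/29)=577/162
row 4: denom=8−3·29/108=259/36; d'=(-6−3·577/162)/(259/36)=-1802/777
back: M4=-1802/777
back: M3=577/162−29/108·-1802/777=9754/2331
back: M2=-284/87−8/29·9754/2331=-10300/2331
back: M1=1/2−3/8·-10300/2331=1676/777
M: M0=0, M1=1676/777, M2=-10300/2331, M3=9754/2331, M4=-1802/777, M5=0
seg 0: a=-5, c=M0/2=0, d=(M1−M0)/(6·1)=838/2331, b=Δ0−h0·(2M0+M1)/6=3824/2331
seg 1: a=-3, c=M1/2=838/777, d=(M2−M1)/(6·3)=-7664/20979, b=Δ1−h1·(2M1+M2)/6=6338/2331
seg 2: a=5, c=M2/2=-5150/2331, d=(M3−M2)/(6·3)=271/567, b=Δ2−h2·(2M2+M3)/6=-1570/2331
seg 3: a=-4, c=M3/2=4877/2331, d=(M4−M3)/(6·3)=-7580/20979, b=Δ3−h3·(2M3+M4)/6=-2389/2331
seg 4: a=2, c=M4/2=-901/777, d=(M5−M4)/(6·1)=901/2331, b=Δ4−h4·(2M4+M5)/6=4133/2331
t_q=41/4 → seg 4, τ=1/4; S=2+4133/2331·τ+-901/777·τ²+901/2331·τ³=16885/7104

  seg 0: a=-5 b=3824/2331 c=0 d=838/2331
  seg 1: a=-3 b=6338/2331 c=838/777 d=-7664/20979
  seg 2: a=5 b=-1570/2331 c=-5150/2331 d=271/567
  seg 3: a=-4 b=-2389/2331 c=4877/2331 d=-7580/20979
  seg 4: a=2 b=4133/2331 c=-901/777 d=901/2331
S(41/4) = 16885/7104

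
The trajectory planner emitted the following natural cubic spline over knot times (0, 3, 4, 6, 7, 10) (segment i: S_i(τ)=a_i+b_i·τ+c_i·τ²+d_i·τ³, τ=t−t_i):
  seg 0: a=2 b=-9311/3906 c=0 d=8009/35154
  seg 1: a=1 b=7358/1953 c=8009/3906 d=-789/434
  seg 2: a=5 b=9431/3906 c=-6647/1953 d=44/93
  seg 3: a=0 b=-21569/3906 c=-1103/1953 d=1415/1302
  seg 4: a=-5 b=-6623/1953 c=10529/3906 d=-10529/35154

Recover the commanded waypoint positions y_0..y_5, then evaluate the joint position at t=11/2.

y_0 = S_0(0) = a_0 = 2
y_1 = S_1(0) = a_1 = 1
y_2 = S_2(0) = a_2 = 5
y_3 = S_3(0) = a_3 = 0
y_4 = S_4(0) = a_4 = -5
y_5 = S_4(3) = 1
t_q=11/2 is in segment 2 (τ=3/2); S_2(τ)=1667/651

y_0=2 y_1=1 y_2=5 y_3=0 y_4=-5 y_5=1
S(11/2) = 1667/651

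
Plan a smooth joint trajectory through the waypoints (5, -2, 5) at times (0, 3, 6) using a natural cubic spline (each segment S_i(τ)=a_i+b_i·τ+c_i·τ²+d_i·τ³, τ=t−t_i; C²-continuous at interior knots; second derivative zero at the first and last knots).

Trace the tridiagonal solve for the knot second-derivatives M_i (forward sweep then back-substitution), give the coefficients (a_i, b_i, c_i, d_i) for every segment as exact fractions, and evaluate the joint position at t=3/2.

Δ: Δ0=-7/3, Δ1=7/3
row 1: diag=12, rhs=28; c'=1/4, d'=7/3
back: M1=7/3
M: M0=0, M1=7/3, M2=0
seg 0: a=5, c=M0/2=0, d=(M1−M0)/(6·3)=7/54, b=Δ0−h0·(2M0+M1)/6=-7/2
seg 1: a=-2, c=M1/2=7/6, d=(M2−M1)/(6·3)=-7/54, b=Δ1−h1·(2M1+M2)/6=0
t_q=3/2 → seg 0, τ=3/2; S=5+-7/2·τ+0·τ²+7/54·τ³=3/16

  seg 0: a=5 b=-7/2 c=0 d=7/54
  seg 1: a=-2 b=0 c=7/6 d=-7/54
S(3/2) = 3/16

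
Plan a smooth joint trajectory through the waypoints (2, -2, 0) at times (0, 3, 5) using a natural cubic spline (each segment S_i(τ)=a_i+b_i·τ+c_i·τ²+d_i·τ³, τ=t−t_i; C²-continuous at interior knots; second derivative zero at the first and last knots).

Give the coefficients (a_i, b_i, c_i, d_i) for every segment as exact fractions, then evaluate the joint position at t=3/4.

  seg 0: a=2 b=-61/30 c=0 d=7/90
  seg 1: a=-2 b=1/15 c=7/10 d=-7/60
S(3/4) = 65/128

Δ: Δ0=-4/3, Δ1=1
row 1: diag=10, rhs=14; c'=1/5, d'=7/5
back: M1=7/5
M: M0=0, M1=7/5, M2=0
seg 0: a=2, c=M0/2=0, d=(M1−M0)/(6·3)=7/90, b=Δ0−h0·(2M0+M1)/6=-61/30
seg 1: a=-2, c=M1/2=7/10, d=(M2−M1)/(6·2)=-7/60, b=Δ1−h1·(2M1+M2)/6=1/15
t_q=3/4 → seg 0, τ=3/4; S=2+-61/30·τ+0·τ²+7/90·τ³=65/128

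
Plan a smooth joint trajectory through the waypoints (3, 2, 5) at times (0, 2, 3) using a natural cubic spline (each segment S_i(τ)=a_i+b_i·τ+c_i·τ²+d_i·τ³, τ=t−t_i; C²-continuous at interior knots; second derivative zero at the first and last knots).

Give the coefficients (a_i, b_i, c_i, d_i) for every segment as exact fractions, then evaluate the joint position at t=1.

Δ: Δ0=-1/2, Δ1=3
row 1: diag=6, rhs=21; c'=1/6, d'=7/2
back: M1=7/2
M: M0=0, M1=7/2, M2=0
seg 0: a=3, c=M0/2=0, d=(M1−M0)/(6·2)=7/24, b=Δ0−h0·(2M0+M1)/6=-5/3
seg 1: a=2, c=M1/2=7/4, d=(M2−M1)/(6·1)=-7/12, b=Δ1−h1·(2M1+M2)/6=11/6
t_q=1 → seg 0, τ=1; S=3+-5/3·τ+0·τ²+7/24·τ³=13/8

  seg 0: a=3 b=-5/3 c=0 d=7/24
  seg 1: a=2 b=11/6 c=7/4 d=-7/12
S(1) = 13/8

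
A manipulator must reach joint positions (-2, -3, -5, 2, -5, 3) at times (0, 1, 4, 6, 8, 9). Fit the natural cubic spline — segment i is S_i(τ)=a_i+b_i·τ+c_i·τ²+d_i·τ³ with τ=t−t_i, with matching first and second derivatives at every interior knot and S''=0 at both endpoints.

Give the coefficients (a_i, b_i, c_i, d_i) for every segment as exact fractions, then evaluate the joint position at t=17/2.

  seg 0: a=-2 b=-1598/2199 c=0 d=-601/2199
  seg 1: a=-3 b=-3401/2199 c=-601/733 d=272/733
  seg 2: a=-5 b=7813/2199 c=1847/733 d=-22397/17592
  seg 3: a=2 b=-7237/4398 c=-15009/2932 d=36871/17592
  seg 4: a=-5 b=6661/2199 c=10931/1466 d=-10931/4398
S(17/2) = -22659/11728

Δ: Δ0=-1, Δ1=-2/3, Δ2=7/2, Δ3=-7/2, Δ4=8
row 1: diag=8, rhs=2; c'=3/8, d'=1/4
row 2: denom=10−3·3/8=71/8; d'=(25−3·1/4)/(71/8)=194/71
row 3: denom=8−2·16/71=536/71; d'=(-42−2·194/71)/(536/71)=-1685/268
row 4: denom=6−2·71/268=733/134; d'=(69−2·-1685/268)/(733/134)=10931/733
back: M4=10931/733
back: M3=-1685/268−71/268·10931/733=-15009/1466
back: M2=194/71−16/71·-15009/1466=3694/733
back: M1=1/4−3/8·3694/733=-1202/733
M: M0=0, M1=-1202/733, M2=3694/733, M3=-15009/1466, M4=10931/733, M5=0
seg 0: a=-2, c=M0/2=0, d=(M1−M0)/(6·1)=-601/2199, b=Δ0−h0·(2M0+M1)/6=-1598/2199
seg 1: a=-3, c=M1/2=-601/733, d=(M2−M1)/(6·3)=272/733, b=Δ1−h1·(2M1+M2)/6=-3401/2199
seg 2: a=-5, c=M2/2=1847/733, d=(M3−M2)/(6·2)=-22397/17592, b=Δ2−h2·(2M2+M3)/6=7813/2199
seg 3: a=2, c=M3/2=-15009/2932, d=(M4−M3)/(6·2)=36871/17592, b=Δ3−h3·(2M3+M4)/6=-7237/4398
seg 4: a=-5, c=M4/2=10931/1466, d=(M5−M4)/(6·1)=-10931/4398, b=Δ4−h4·(2M4+M5)/6=6661/2199
t_q=17/2 → seg 4, τ=1/2; S=-5+6661/2199·τ+10931/1466·τ²+-10931/4398·τ³=-22659/11728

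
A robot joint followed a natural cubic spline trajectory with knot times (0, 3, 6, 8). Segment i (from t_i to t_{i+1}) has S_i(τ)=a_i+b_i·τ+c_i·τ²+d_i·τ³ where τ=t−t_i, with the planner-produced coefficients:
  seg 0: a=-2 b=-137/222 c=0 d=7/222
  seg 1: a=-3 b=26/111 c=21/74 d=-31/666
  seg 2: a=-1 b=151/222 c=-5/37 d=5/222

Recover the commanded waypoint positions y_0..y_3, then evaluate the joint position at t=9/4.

y_0=-2 y_1=-3 y_2=-1 y_3=0
S(9/4) = -14347/4736

y_0 = S_0(0) = a_0 = -2
y_1 = S_1(0) = a_1 = -3
y_2 = S_2(0) = a_2 = -1
y_3 = S_2(2) = 0
t_q=9/4 is in segment 0 (τ=9/4); S_0(τ)=-14347/4736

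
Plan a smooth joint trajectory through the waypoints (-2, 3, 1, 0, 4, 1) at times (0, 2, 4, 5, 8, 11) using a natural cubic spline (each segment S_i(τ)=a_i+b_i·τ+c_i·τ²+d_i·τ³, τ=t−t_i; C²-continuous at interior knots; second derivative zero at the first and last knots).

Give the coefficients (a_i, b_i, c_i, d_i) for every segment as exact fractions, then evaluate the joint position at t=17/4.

  seg 0: a=-2 b=3190/933 c=0 d=-1715/7464
  seg 1: a=3 b=1235/1866 c=-1715/1244 d=511/1866
  seg 2: a=1 b=-2923/1866 c=329/1244 d=1127/3732
  seg 3: a=0 b=-491/3732 c=364/311 d=-7637/33588
  seg 4: a=4 b=1403/1866 c=-3269/3732 d=3269/33588
S(17/4) = 50129/79616

Δ: Δ0=5/2, Δ1=-1, Δ2=-1, Δ3=4/3, Δ4=-1
row 1: diag=8, rhs=-21; c'=1/4, d'=-21/8
row 2: denom=6−2·1/4=11/2; d'=(0−2·-21/8)/(11/2)=21/22
row 3: denom=8−1·2/11=86/11; d'=(14−1·21/22)/(86/11)=287/172
row 4: denom=12−3·33/86=933/86; d'=(-14−3·287/172)/(933/86)=-3269/1866
back: M4=-3269/1866
back: M3=287/172−33/86·-3269/1866=728/311
back: M2=21/22−2/11·728/311=329/622
back: M1=-21/8−1/4·329/622=-1715/622
M: M0=0, M1=-1715/622, M2=329/622, M3=728/311, M4=-3269/1866, M5=0
seg 0: a=-2, c=M0/2=0, d=(M1−M0)/(6·2)=-1715/7464, b=Δ0−h0·(2M0+M1)/6=3190/933
seg 1: a=3, c=M1/2=-1715/1244, d=(M2−M1)/(6·2)=511/1866, b=Δ1−h1·(2M1+M2)/6=1235/1866
seg 2: a=1, c=M2/2=329/1244, d=(M3−M2)/(6·1)=1127/3732, b=Δ2−h2·(2M2+M3)/6=-2923/1866
seg 3: a=0, c=M3/2=364/311, d=(M4−M3)/(6·3)=-7637/33588, b=Δ3−h3·(2M3+M4)/6=-491/3732
seg 4: a=4, c=M4/2=-3269/3732, d=(M5−M4)/(6·3)=3269/33588, b=Δ4−h4·(2M4+M5)/6=1403/1866
t_q=17/4 → seg 2, τ=1/4; S=1+-2923/1866·τ+329/1244·τ²+1127/3732·τ³=50129/79616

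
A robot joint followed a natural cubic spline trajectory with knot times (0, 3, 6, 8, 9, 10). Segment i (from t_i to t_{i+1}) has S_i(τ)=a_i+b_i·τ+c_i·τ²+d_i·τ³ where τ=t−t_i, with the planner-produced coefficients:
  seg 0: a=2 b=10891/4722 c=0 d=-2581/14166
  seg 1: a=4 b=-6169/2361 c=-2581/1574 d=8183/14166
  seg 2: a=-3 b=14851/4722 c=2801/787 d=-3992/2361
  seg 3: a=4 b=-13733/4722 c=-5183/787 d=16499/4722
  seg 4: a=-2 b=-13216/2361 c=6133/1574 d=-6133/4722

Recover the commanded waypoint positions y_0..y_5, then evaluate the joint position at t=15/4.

y_0 = S_0(0) = a_0 = 2
y_1 = S_1(0) = a_1 = 4
y_2 = S_2(0) = a_2 = -3
y_3 = S_3(0) = a_3 = 4
y_4 = S_4(0) = a_4 = -2
y_5 = S_4(1) = -5
t_q=15/4 is in segment 1 (τ=3/4); S_1(τ)=137169/100736

y_0=2 y_1=4 y_2=-3 y_3=4 y_4=-2 y_5=-5
S(15/4) = 137169/100736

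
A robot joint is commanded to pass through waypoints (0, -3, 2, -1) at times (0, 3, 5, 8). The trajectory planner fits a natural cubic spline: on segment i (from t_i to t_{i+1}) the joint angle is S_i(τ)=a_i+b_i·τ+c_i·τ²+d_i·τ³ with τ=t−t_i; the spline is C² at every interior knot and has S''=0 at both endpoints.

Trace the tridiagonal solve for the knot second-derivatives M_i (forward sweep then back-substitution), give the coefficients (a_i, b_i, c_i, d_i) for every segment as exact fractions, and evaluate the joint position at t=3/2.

  seg 0: a=0 b=-37/16 c=0 d=7/48
  seg 1: a=-3 b=13/8 c=21/16 d=-7/16
  seg 2: a=2 b=13/8 c=-21/16 d=7/48
S(3/2) = -381/128

Δ: Δ0=-1, Δ1=5/2, Δ2=-1
row 1: diag=10, rhs=21; c'=1/5, d'=21/10
row 2: denom=10−2·1/5=48/5; d'=(-21−2·21/10)/(48/5)=-21/8
back: M2=-21/8
back: M1=21/10−1/5·-21/8=21/8
M: M0=0, M1=21/8, M2=-21/8, M3=0
seg 0: a=0, c=M0/2=0, d=(M1−M0)/(6·3)=7/48, b=Δ0−h0·(2M0+M1)/6=-37/16
seg 1: a=-3, c=M1/2=21/16, d=(M2−M1)/(6·2)=-7/16, b=Δ1−h1·(2M1+M2)/6=13/8
seg 2: a=2, c=M2/2=-21/16, d=(M3−M2)/(6·3)=7/48, b=Δ2−h2·(2M2+M3)/6=13/8
t_q=3/2 → seg 0, τ=3/2; S=0+-37/16·τ+0·τ²+7/48·τ³=-381/128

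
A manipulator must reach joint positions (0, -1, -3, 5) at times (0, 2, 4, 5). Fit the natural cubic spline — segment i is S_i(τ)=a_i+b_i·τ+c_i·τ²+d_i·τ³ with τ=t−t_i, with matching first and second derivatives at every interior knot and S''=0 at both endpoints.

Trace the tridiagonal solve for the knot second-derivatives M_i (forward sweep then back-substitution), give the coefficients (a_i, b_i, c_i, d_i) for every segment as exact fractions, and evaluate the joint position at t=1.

Δ: Δ0=-1/2, Δ1=-1, Δ2=8
row 1: diag=8, rhs=-3; c'=1/4, d'=-3/8
row 2: denom=6−2·1/4=11/2; d'=(54−2·-3/8)/(11/2)=219/22
back: M2=219/22
back: M1=-3/8−1/4·219/22=-63/22
M: M0=0, M1=-63/22, M2=219/22, M3=0
seg 0: a=0, c=M0/2=0, d=(M1−M0)/(6·2)=-21/88, b=Δ0−h0·(2M0+M1)/6=5/11
seg 1: a=-1, c=M1/2=-63/44, d=(M2−M1)/(6·2)=47/44, b=Δ1−h1·(2M1+M2)/6=-53/22
seg 2: a=-3, c=M2/2=219/44, d=(M3−M2)/(6·1)=-73/44, b=Δ2−h2·(2M2+M3)/6=103/22
t_q=1 → seg 0, τ=1; S=0+5/11·τ+0·τ²+-21/88·τ³=19/88

  seg 0: a=0 b=5/11 c=0 d=-21/88
  seg 1: a=-1 b=-53/22 c=-63/44 d=47/44
  seg 2: a=-3 b=103/22 c=219/44 d=-73/44
S(1) = 19/88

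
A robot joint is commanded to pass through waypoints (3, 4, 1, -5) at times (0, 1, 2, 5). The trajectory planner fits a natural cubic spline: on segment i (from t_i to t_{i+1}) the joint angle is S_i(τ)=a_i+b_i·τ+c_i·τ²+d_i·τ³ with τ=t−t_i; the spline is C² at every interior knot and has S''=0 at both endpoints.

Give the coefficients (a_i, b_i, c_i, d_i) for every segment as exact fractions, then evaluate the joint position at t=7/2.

Δ: Δ0=1, Δ1=-3, Δ2=-2
row 1: diag=4, rhs=-24; c'=1/4, d'=-6
row 2: denom=8−1·1/4=31/4; d'=(6−1·-6)/(31/4)=48/31
back: M2=48/31
back: M1=-6−1/4·48/31=-198/31
M: M0=0, M1=-198/31, M2=48/31, M3=0
seg 0: a=3, c=M0/2=0, d=(M1−M0)/(6·1)=-33/31, b=Δ0−h0·(2M0+M1)/6=64/31
seg 1: a=4, c=M1/2=-99/31, d=(M2−M1)/(6·1)=41/31, b=Δ1−h1·(2M1+M2)/6=-35/31
seg 2: a=1, c=M2/2=24/31, d=(M3−M2)/(6·3)=-8/93, b=Δ2−h2·(2M2+M3)/6=-110/31
t_q=7/2 → seg 2, τ=3/2; S=1+-110/31·τ+24/31·τ²+-8/93·τ³=-89/31

  seg 0: a=3 b=64/31 c=0 d=-33/31
  seg 1: a=4 b=-35/31 c=-99/31 d=41/31
  seg 2: a=1 b=-110/31 c=24/31 d=-8/93
S(7/2) = -89/31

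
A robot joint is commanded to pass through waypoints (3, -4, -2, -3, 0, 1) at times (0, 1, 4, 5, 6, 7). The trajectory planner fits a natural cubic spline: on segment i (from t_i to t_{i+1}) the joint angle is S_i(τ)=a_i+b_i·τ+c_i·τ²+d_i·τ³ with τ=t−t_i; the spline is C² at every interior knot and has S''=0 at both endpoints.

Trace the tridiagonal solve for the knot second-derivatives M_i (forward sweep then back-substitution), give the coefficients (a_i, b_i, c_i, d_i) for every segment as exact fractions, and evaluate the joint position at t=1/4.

  seg 0: a=3 b=-1516/183 c=0 d=235/183
  seg 1: a=-4 b=-811/183 c=235/61 d=-394/549
  seg 2: a=-2 b=-127/183 c=-159/61 d=421/183
  seg 3: a=-3 b=182/183 c=262/61 d=-419/183
  seg 4: a=0 b=497/183 c=-157/61 d=157/183
S(1/4) = 3705/3904

Δ: Δ0=-7, Δ1=2/3, Δ2=-1, Δ3=3, Δ4=1
row 1: diag=8, rhs=46; c'=3/8, d'=23/4
row 2: denom=8−3·3/8=55/8; d'=(-10−3·23/4)/(55/8)=-218/55
row 3: denom=4−1·8/55=212/55; d'=(24−1·-218/55)/(212/55)=769/106
row 4: denom=4−1·55/212=793/212; d'=(-12−1·769/106)/(793/212)=-314/61
back: M4=-314/61
back: M3=769/106−55/212·-314/61=524/61
back: M2=-218/55−8/55·524/61=-318/61
back: M1=23/4−3/8·-318/61=470/61
M: M0=0, M1=470/61, M2=-318/61, M3=524/61, M4=-314/61, M5=0
seg 0: a=3, c=M0/2=0, d=(M1−M0)/(6·1)=235/183, b=Δ0−h0·(2M0+M1)/6=-1516/183
seg 1: a=-4, c=M1/2=235/61, d=(M2−M1)/(6·3)=-394/549, b=Δ1−h1·(2M1+M2)/6=-811/183
seg 2: a=-2, c=M2/2=-159/61, d=(M3−M2)/(6·1)=421/183, b=Δ2−h2·(2M2+M3)/6=-127/183
seg 3: a=-3, c=M3/2=262/61, d=(M4−M3)/(6·1)=-419/183, b=Δ3−h3·(2M3+M4)/6=182/183
seg 4: a=0, c=M4/2=-157/61, d=(M5−M4)/(6·1)=157/183, b=Δ4−h4·(2M4+M5)/6=497/183
t_q=1/4 → seg 0, τ=1/4; S=3+-1516/183·τ+0·τ²+235/183·τ³=3705/3904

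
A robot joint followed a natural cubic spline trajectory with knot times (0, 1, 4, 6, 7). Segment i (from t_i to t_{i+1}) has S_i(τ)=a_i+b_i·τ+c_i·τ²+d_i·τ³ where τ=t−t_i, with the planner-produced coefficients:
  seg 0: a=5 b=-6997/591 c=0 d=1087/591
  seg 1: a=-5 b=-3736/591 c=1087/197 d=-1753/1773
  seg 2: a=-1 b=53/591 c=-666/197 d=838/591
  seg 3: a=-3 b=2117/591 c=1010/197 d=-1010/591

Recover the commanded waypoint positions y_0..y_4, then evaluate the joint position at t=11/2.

y_0=5 y_1=-5 y_2=-1 y_3=-3 y_4=4
S(11/2) = -2905/788

y_0 = S_0(0) = a_0 = 5
y_1 = S_1(0) = a_1 = -5
y_2 = S_2(0) = a_2 = -1
y_3 = S_3(0) = a_3 = -3
y_4 = S_3(1) = 4
t_q=11/2 is in segment 2 (τ=3/2); S_2(τ)=-2905/788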